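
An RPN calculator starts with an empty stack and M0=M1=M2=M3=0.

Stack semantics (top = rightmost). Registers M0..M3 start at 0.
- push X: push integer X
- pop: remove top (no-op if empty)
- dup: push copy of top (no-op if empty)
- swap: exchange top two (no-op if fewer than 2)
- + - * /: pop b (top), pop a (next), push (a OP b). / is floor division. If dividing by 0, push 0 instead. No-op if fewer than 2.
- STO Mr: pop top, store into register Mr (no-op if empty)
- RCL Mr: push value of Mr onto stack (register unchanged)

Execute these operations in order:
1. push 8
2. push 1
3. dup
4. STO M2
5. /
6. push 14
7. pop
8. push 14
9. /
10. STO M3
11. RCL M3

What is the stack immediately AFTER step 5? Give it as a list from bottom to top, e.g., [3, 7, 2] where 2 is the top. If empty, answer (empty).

After op 1 (push 8): stack=[8] mem=[0,0,0,0]
After op 2 (push 1): stack=[8,1] mem=[0,0,0,0]
After op 3 (dup): stack=[8,1,1] mem=[0,0,0,0]
After op 4 (STO M2): stack=[8,1] mem=[0,0,1,0]
After op 5 (/): stack=[8] mem=[0,0,1,0]

[8]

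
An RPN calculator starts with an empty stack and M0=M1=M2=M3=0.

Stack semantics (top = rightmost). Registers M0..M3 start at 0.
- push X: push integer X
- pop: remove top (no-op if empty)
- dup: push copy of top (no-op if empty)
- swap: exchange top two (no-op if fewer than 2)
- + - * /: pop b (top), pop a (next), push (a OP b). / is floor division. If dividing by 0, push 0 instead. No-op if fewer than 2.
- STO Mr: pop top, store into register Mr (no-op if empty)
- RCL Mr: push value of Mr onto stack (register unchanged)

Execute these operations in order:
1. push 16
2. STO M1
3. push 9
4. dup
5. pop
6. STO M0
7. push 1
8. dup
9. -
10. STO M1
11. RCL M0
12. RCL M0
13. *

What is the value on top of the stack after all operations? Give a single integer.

Answer: 81

Derivation:
After op 1 (push 16): stack=[16] mem=[0,0,0,0]
After op 2 (STO M1): stack=[empty] mem=[0,16,0,0]
After op 3 (push 9): stack=[9] mem=[0,16,0,0]
After op 4 (dup): stack=[9,9] mem=[0,16,0,0]
After op 5 (pop): stack=[9] mem=[0,16,0,0]
After op 6 (STO M0): stack=[empty] mem=[9,16,0,0]
After op 7 (push 1): stack=[1] mem=[9,16,0,0]
After op 8 (dup): stack=[1,1] mem=[9,16,0,0]
After op 9 (-): stack=[0] mem=[9,16,0,0]
After op 10 (STO M1): stack=[empty] mem=[9,0,0,0]
After op 11 (RCL M0): stack=[9] mem=[9,0,0,0]
After op 12 (RCL M0): stack=[9,9] mem=[9,0,0,0]
After op 13 (*): stack=[81] mem=[9,0,0,0]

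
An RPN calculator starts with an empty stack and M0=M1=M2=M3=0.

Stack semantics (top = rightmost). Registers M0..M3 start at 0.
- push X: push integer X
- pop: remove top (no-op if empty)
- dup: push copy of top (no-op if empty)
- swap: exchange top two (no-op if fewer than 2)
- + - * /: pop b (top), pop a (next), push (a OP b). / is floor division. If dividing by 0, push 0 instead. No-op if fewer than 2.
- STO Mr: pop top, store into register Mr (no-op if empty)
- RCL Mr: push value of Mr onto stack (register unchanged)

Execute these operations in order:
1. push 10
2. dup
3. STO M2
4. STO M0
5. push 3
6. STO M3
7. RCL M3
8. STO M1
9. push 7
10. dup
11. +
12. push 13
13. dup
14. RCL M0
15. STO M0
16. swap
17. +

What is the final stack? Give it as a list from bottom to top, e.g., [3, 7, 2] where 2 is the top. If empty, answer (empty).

Answer: [14, 26]

Derivation:
After op 1 (push 10): stack=[10] mem=[0,0,0,0]
After op 2 (dup): stack=[10,10] mem=[0,0,0,0]
After op 3 (STO M2): stack=[10] mem=[0,0,10,0]
After op 4 (STO M0): stack=[empty] mem=[10,0,10,0]
After op 5 (push 3): stack=[3] mem=[10,0,10,0]
After op 6 (STO M3): stack=[empty] mem=[10,0,10,3]
After op 7 (RCL M3): stack=[3] mem=[10,0,10,3]
After op 8 (STO M1): stack=[empty] mem=[10,3,10,3]
After op 9 (push 7): stack=[7] mem=[10,3,10,3]
After op 10 (dup): stack=[7,7] mem=[10,3,10,3]
After op 11 (+): stack=[14] mem=[10,3,10,3]
After op 12 (push 13): stack=[14,13] mem=[10,3,10,3]
After op 13 (dup): stack=[14,13,13] mem=[10,3,10,3]
After op 14 (RCL M0): stack=[14,13,13,10] mem=[10,3,10,3]
After op 15 (STO M0): stack=[14,13,13] mem=[10,3,10,3]
After op 16 (swap): stack=[14,13,13] mem=[10,3,10,3]
After op 17 (+): stack=[14,26] mem=[10,3,10,3]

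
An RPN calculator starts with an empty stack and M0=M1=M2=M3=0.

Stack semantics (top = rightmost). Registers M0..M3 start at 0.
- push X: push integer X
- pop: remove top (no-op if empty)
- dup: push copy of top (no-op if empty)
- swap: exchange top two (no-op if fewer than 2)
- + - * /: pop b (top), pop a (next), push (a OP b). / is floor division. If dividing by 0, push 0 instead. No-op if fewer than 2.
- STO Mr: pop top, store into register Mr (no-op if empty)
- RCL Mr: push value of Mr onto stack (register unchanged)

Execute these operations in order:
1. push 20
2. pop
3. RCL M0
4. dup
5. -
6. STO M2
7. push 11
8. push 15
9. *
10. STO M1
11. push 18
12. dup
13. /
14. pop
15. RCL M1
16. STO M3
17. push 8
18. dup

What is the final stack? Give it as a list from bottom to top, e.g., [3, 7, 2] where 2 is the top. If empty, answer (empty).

Answer: [8, 8]

Derivation:
After op 1 (push 20): stack=[20] mem=[0,0,0,0]
After op 2 (pop): stack=[empty] mem=[0,0,0,0]
After op 3 (RCL M0): stack=[0] mem=[0,0,0,0]
After op 4 (dup): stack=[0,0] mem=[0,0,0,0]
After op 5 (-): stack=[0] mem=[0,0,0,0]
After op 6 (STO M2): stack=[empty] mem=[0,0,0,0]
After op 7 (push 11): stack=[11] mem=[0,0,0,0]
After op 8 (push 15): stack=[11,15] mem=[0,0,0,0]
After op 9 (*): stack=[165] mem=[0,0,0,0]
After op 10 (STO M1): stack=[empty] mem=[0,165,0,0]
After op 11 (push 18): stack=[18] mem=[0,165,0,0]
After op 12 (dup): stack=[18,18] mem=[0,165,0,0]
After op 13 (/): stack=[1] mem=[0,165,0,0]
After op 14 (pop): stack=[empty] mem=[0,165,0,0]
After op 15 (RCL M1): stack=[165] mem=[0,165,0,0]
After op 16 (STO M3): stack=[empty] mem=[0,165,0,165]
After op 17 (push 8): stack=[8] mem=[0,165,0,165]
After op 18 (dup): stack=[8,8] mem=[0,165,0,165]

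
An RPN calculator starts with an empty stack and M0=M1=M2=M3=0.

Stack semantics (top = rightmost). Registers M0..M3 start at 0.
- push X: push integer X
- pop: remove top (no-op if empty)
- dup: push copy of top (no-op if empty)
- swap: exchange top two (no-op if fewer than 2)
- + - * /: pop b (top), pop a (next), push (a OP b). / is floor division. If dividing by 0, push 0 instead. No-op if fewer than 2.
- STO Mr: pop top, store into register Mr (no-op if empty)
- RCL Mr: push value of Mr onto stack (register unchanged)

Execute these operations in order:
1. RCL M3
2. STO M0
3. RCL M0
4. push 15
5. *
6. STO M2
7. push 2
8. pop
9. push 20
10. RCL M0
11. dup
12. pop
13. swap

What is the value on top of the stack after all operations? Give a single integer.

Answer: 20

Derivation:
After op 1 (RCL M3): stack=[0] mem=[0,0,0,0]
After op 2 (STO M0): stack=[empty] mem=[0,0,0,0]
After op 3 (RCL M0): stack=[0] mem=[0,0,0,0]
After op 4 (push 15): stack=[0,15] mem=[0,0,0,0]
After op 5 (*): stack=[0] mem=[0,0,0,0]
After op 6 (STO M2): stack=[empty] mem=[0,0,0,0]
After op 7 (push 2): stack=[2] mem=[0,0,0,0]
After op 8 (pop): stack=[empty] mem=[0,0,0,0]
After op 9 (push 20): stack=[20] mem=[0,0,0,0]
After op 10 (RCL M0): stack=[20,0] mem=[0,0,0,0]
After op 11 (dup): stack=[20,0,0] mem=[0,0,0,0]
After op 12 (pop): stack=[20,0] mem=[0,0,0,0]
After op 13 (swap): stack=[0,20] mem=[0,0,0,0]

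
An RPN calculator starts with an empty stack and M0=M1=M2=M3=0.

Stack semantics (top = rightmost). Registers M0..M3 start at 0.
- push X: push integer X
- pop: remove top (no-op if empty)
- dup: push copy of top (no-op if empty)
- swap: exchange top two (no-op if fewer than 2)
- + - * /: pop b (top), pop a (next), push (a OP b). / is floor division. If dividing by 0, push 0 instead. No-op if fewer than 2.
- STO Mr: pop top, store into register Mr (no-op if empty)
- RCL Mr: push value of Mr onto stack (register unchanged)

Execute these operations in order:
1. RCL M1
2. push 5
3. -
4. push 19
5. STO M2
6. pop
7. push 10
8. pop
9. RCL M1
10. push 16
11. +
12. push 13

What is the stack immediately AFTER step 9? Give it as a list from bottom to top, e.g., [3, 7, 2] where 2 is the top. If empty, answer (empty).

After op 1 (RCL M1): stack=[0] mem=[0,0,0,0]
After op 2 (push 5): stack=[0,5] mem=[0,0,0,0]
After op 3 (-): stack=[-5] mem=[0,0,0,0]
After op 4 (push 19): stack=[-5,19] mem=[0,0,0,0]
After op 5 (STO M2): stack=[-5] mem=[0,0,19,0]
After op 6 (pop): stack=[empty] mem=[0,0,19,0]
After op 7 (push 10): stack=[10] mem=[0,0,19,0]
After op 8 (pop): stack=[empty] mem=[0,0,19,0]
After op 9 (RCL M1): stack=[0] mem=[0,0,19,0]

[0]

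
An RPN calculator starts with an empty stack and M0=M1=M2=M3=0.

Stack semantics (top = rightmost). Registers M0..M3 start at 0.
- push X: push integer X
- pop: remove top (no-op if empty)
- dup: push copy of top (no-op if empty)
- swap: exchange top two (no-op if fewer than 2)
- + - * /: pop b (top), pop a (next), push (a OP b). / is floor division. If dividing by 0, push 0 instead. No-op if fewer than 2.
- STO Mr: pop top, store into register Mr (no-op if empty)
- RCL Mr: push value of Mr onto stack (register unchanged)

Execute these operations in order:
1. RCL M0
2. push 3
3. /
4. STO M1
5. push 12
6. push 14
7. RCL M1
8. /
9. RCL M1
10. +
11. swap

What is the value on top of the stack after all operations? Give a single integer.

After op 1 (RCL M0): stack=[0] mem=[0,0,0,0]
After op 2 (push 3): stack=[0,3] mem=[0,0,0,0]
After op 3 (/): stack=[0] mem=[0,0,0,0]
After op 4 (STO M1): stack=[empty] mem=[0,0,0,0]
After op 5 (push 12): stack=[12] mem=[0,0,0,0]
After op 6 (push 14): stack=[12,14] mem=[0,0,0,0]
After op 7 (RCL M1): stack=[12,14,0] mem=[0,0,0,0]
After op 8 (/): stack=[12,0] mem=[0,0,0,0]
After op 9 (RCL M1): stack=[12,0,0] mem=[0,0,0,0]
After op 10 (+): stack=[12,0] mem=[0,0,0,0]
After op 11 (swap): stack=[0,12] mem=[0,0,0,0]

Answer: 12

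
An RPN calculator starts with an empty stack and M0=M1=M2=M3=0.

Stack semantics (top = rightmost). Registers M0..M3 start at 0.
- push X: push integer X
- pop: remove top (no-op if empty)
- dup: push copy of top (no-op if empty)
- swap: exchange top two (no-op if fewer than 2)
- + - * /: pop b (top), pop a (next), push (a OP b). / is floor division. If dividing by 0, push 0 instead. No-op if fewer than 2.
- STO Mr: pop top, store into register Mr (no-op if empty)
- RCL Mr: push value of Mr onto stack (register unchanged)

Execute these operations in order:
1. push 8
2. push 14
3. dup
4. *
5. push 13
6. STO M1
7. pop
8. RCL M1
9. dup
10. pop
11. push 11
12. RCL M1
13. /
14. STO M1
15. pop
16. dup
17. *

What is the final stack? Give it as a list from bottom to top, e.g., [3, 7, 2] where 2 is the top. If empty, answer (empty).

Answer: [64]

Derivation:
After op 1 (push 8): stack=[8] mem=[0,0,0,0]
After op 2 (push 14): stack=[8,14] mem=[0,0,0,0]
After op 3 (dup): stack=[8,14,14] mem=[0,0,0,0]
After op 4 (*): stack=[8,196] mem=[0,0,0,0]
After op 5 (push 13): stack=[8,196,13] mem=[0,0,0,0]
After op 6 (STO M1): stack=[8,196] mem=[0,13,0,0]
After op 7 (pop): stack=[8] mem=[0,13,0,0]
After op 8 (RCL M1): stack=[8,13] mem=[0,13,0,0]
After op 9 (dup): stack=[8,13,13] mem=[0,13,0,0]
After op 10 (pop): stack=[8,13] mem=[0,13,0,0]
After op 11 (push 11): stack=[8,13,11] mem=[0,13,0,0]
After op 12 (RCL M1): stack=[8,13,11,13] mem=[0,13,0,0]
After op 13 (/): stack=[8,13,0] mem=[0,13,0,0]
After op 14 (STO M1): stack=[8,13] mem=[0,0,0,0]
After op 15 (pop): stack=[8] mem=[0,0,0,0]
After op 16 (dup): stack=[8,8] mem=[0,0,0,0]
After op 17 (*): stack=[64] mem=[0,0,0,0]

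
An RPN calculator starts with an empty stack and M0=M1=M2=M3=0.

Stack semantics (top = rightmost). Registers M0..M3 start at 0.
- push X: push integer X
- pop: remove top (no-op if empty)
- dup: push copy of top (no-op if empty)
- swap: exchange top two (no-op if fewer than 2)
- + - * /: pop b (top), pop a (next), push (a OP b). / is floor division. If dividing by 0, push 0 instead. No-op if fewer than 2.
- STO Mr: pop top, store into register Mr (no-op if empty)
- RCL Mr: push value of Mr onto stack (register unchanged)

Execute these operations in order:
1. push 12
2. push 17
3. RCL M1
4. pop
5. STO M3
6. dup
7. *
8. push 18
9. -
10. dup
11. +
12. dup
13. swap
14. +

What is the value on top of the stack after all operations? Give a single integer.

Answer: 504

Derivation:
After op 1 (push 12): stack=[12] mem=[0,0,0,0]
After op 2 (push 17): stack=[12,17] mem=[0,0,0,0]
After op 3 (RCL M1): stack=[12,17,0] mem=[0,0,0,0]
After op 4 (pop): stack=[12,17] mem=[0,0,0,0]
After op 5 (STO M3): stack=[12] mem=[0,0,0,17]
After op 6 (dup): stack=[12,12] mem=[0,0,0,17]
After op 7 (*): stack=[144] mem=[0,0,0,17]
After op 8 (push 18): stack=[144,18] mem=[0,0,0,17]
After op 9 (-): stack=[126] mem=[0,0,0,17]
After op 10 (dup): stack=[126,126] mem=[0,0,0,17]
After op 11 (+): stack=[252] mem=[0,0,0,17]
After op 12 (dup): stack=[252,252] mem=[0,0,0,17]
After op 13 (swap): stack=[252,252] mem=[0,0,0,17]
After op 14 (+): stack=[504] mem=[0,0,0,17]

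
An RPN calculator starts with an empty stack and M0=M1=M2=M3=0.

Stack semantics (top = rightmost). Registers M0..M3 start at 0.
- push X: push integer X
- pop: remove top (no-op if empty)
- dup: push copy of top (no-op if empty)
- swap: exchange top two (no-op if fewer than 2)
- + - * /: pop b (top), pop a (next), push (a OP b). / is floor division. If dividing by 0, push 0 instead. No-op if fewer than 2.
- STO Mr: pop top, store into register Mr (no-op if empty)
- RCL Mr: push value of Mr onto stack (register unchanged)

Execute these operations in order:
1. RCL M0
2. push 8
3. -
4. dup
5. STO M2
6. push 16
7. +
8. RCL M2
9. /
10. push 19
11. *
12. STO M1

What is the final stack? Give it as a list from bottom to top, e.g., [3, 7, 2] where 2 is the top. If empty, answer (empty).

Answer: (empty)

Derivation:
After op 1 (RCL M0): stack=[0] mem=[0,0,0,0]
After op 2 (push 8): stack=[0,8] mem=[0,0,0,0]
After op 3 (-): stack=[-8] mem=[0,0,0,0]
After op 4 (dup): stack=[-8,-8] mem=[0,0,0,0]
After op 5 (STO M2): stack=[-8] mem=[0,0,-8,0]
After op 6 (push 16): stack=[-8,16] mem=[0,0,-8,0]
After op 7 (+): stack=[8] mem=[0,0,-8,0]
After op 8 (RCL M2): stack=[8,-8] mem=[0,0,-8,0]
After op 9 (/): stack=[-1] mem=[0,0,-8,0]
After op 10 (push 19): stack=[-1,19] mem=[0,0,-8,0]
After op 11 (*): stack=[-19] mem=[0,0,-8,0]
After op 12 (STO M1): stack=[empty] mem=[0,-19,-8,0]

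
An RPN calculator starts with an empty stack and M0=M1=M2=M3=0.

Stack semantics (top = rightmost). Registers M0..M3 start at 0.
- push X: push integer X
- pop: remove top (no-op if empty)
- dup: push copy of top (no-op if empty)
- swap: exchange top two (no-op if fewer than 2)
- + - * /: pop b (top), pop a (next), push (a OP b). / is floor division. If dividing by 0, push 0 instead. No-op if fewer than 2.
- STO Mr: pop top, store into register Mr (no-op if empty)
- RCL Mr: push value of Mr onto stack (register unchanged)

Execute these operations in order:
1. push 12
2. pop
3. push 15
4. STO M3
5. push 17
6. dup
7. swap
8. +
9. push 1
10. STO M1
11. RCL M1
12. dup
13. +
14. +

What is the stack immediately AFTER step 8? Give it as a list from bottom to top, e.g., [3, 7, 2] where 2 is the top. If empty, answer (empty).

After op 1 (push 12): stack=[12] mem=[0,0,0,0]
After op 2 (pop): stack=[empty] mem=[0,0,0,0]
After op 3 (push 15): stack=[15] mem=[0,0,0,0]
After op 4 (STO M3): stack=[empty] mem=[0,0,0,15]
After op 5 (push 17): stack=[17] mem=[0,0,0,15]
After op 6 (dup): stack=[17,17] mem=[0,0,0,15]
After op 7 (swap): stack=[17,17] mem=[0,0,0,15]
After op 8 (+): stack=[34] mem=[0,0,0,15]

[34]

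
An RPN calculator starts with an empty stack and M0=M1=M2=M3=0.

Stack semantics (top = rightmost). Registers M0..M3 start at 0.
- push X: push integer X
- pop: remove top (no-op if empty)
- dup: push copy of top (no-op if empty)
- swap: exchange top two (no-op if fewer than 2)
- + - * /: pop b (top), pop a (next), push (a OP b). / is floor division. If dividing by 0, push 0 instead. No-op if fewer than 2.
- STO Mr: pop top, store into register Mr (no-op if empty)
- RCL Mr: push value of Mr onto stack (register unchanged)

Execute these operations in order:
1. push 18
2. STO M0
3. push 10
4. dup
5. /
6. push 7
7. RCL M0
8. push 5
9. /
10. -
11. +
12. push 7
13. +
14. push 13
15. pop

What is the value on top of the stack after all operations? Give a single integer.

Answer: 12

Derivation:
After op 1 (push 18): stack=[18] mem=[0,0,0,0]
After op 2 (STO M0): stack=[empty] mem=[18,0,0,0]
After op 3 (push 10): stack=[10] mem=[18,0,0,0]
After op 4 (dup): stack=[10,10] mem=[18,0,0,0]
After op 5 (/): stack=[1] mem=[18,0,0,0]
After op 6 (push 7): stack=[1,7] mem=[18,0,0,0]
After op 7 (RCL M0): stack=[1,7,18] mem=[18,0,0,0]
After op 8 (push 5): stack=[1,7,18,5] mem=[18,0,0,0]
After op 9 (/): stack=[1,7,3] mem=[18,0,0,0]
After op 10 (-): stack=[1,4] mem=[18,0,0,0]
After op 11 (+): stack=[5] mem=[18,0,0,0]
After op 12 (push 7): stack=[5,7] mem=[18,0,0,0]
After op 13 (+): stack=[12] mem=[18,0,0,0]
After op 14 (push 13): stack=[12,13] mem=[18,0,0,0]
After op 15 (pop): stack=[12] mem=[18,0,0,0]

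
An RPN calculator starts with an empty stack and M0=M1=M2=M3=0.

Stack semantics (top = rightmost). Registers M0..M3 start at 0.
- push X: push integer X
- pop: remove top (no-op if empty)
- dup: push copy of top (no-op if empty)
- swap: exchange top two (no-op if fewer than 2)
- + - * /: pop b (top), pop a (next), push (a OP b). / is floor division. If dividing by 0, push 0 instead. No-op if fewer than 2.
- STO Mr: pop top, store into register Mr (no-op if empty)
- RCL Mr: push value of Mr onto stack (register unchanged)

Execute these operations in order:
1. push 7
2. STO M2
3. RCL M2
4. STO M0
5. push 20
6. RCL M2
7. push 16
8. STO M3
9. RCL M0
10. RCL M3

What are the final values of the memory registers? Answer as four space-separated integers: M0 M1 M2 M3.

Answer: 7 0 7 16

Derivation:
After op 1 (push 7): stack=[7] mem=[0,0,0,0]
After op 2 (STO M2): stack=[empty] mem=[0,0,7,0]
After op 3 (RCL M2): stack=[7] mem=[0,0,7,0]
After op 4 (STO M0): stack=[empty] mem=[7,0,7,0]
After op 5 (push 20): stack=[20] mem=[7,0,7,0]
After op 6 (RCL M2): stack=[20,7] mem=[7,0,7,0]
After op 7 (push 16): stack=[20,7,16] mem=[7,0,7,0]
After op 8 (STO M3): stack=[20,7] mem=[7,0,7,16]
After op 9 (RCL M0): stack=[20,7,7] mem=[7,0,7,16]
After op 10 (RCL M3): stack=[20,7,7,16] mem=[7,0,7,16]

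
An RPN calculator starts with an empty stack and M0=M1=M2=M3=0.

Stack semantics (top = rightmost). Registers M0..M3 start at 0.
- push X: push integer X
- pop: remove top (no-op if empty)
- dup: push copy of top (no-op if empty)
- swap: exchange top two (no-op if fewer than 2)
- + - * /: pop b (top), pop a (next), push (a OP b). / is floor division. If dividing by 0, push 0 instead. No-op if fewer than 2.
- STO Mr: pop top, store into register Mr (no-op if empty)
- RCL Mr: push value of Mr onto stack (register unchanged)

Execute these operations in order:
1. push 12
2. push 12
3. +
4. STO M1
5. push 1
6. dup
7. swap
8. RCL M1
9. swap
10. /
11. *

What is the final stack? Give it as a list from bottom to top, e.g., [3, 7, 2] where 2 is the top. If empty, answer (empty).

After op 1 (push 12): stack=[12] mem=[0,0,0,0]
After op 2 (push 12): stack=[12,12] mem=[0,0,0,0]
After op 3 (+): stack=[24] mem=[0,0,0,0]
After op 4 (STO M1): stack=[empty] mem=[0,24,0,0]
After op 5 (push 1): stack=[1] mem=[0,24,0,0]
After op 6 (dup): stack=[1,1] mem=[0,24,0,0]
After op 7 (swap): stack=[1,1] mem=[0,24,0,0]
After op 8 (RCL M1): stack=[1,1,24] mem=[0,24,0,0]
After op 9 (swap): stack=[1,24,1] mem=[0,24,0,0]
After op 10 (/): stack=[1,24] mem=[0,24,0,0]
After op 11 (*): stack=[24] mem=[0,24,0,0]

Answer: [24]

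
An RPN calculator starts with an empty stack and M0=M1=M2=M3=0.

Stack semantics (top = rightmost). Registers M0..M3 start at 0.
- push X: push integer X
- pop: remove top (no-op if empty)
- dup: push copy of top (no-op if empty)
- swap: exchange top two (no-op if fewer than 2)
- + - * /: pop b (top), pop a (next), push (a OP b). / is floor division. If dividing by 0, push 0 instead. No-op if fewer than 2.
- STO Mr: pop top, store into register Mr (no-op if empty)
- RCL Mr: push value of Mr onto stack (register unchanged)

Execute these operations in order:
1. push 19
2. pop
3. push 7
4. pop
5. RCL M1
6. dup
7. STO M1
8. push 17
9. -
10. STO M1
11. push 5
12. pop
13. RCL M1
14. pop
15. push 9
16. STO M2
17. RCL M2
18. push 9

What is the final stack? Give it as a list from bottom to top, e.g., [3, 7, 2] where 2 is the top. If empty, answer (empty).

After op 1 (push 19): stack=[19] mem=[0,0,0,0]
After op 2 (pop): stack=[empty] mem=[0,0,0,0]
After op 3 (push 7): stack=[7] mem=[0,0,0,0]
After op 4 (pop): stack=[empty] mem=[0,0,0,0]
After op 5 (RCL M1): stack=[0] mem=[0,0,0,0]
After op 6 (dup): stack=[0,0] mem=[0,0,0,0]
After op 7 (STO M1): stack=[0] mem=[0,0,0,0]
After op 8 (push 17): stack=[0,17] mem=[0,0,0,0]
After op 9 (-): stack=[-17] mem=[0,0,0,0]
After op 10 (STO M1): stack=[empty] mem=[0,-17,0,0]
After op 11 (push 5): stack=[5] mem=[0,-17,0,0]
After op 12 (pop): stack=[empty] mem=[0,-17,0,0]
After op 13 (RCL M1): stack=[-17] mem=[0,-17,0,0]
After op 14 (pop): stack=[empty] mem=[0,-17,0,0]
After op 15 (push 9): stack=[9] mem=[0,-17,0,0]
After op 16 (STO M2): stack=[empty] mem=[0,-17,9,0]
After op 17 (RCL M2): stack=[9] mem=[0,-17,9,0]
After op 18 (push 9): stack=[9,9] mem=[0,-17,9,0]

Answer: [9, 9]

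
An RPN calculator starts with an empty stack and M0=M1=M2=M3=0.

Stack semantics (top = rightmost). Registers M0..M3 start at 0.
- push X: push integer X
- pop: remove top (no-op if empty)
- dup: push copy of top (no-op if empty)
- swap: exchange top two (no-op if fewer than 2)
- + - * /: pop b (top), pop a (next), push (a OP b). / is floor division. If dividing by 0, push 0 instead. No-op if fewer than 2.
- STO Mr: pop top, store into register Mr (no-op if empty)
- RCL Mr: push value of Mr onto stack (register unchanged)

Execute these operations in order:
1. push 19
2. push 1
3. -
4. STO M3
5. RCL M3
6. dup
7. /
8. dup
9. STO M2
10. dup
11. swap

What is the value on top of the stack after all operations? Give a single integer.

Answer: 1

Derivation:
After op 1 (push 19): stack=[19] mem=[0,0,0,0]
After op 2 (push 1): stack=[19,1] mem=[0,0,0,0]
After op 3 (-): stack=[18] mem=[0,0,0,0]
After op 4 (STO M3): stack=[empty] mem=[0,0,0,18]
After op 5 (RCL M3): stack=[18] mem=[0,0,0,18]
After op 6 (dup): stack=[18,18] mem=[0,0,0,18]
After op 7 (/): stack=[1] mem=[0,0,0,18]
After op 8 (dup): stack=[1,1] mem=[0,0,0,18]
After op 9 (STO M2): stack=[1] mem=[0,0,1,18]
After op 10 (dup): stack=[1,1] mem=[0,0,1,18]
After op 11 (swap): stack=[1,1] mem=[0,0,1,18]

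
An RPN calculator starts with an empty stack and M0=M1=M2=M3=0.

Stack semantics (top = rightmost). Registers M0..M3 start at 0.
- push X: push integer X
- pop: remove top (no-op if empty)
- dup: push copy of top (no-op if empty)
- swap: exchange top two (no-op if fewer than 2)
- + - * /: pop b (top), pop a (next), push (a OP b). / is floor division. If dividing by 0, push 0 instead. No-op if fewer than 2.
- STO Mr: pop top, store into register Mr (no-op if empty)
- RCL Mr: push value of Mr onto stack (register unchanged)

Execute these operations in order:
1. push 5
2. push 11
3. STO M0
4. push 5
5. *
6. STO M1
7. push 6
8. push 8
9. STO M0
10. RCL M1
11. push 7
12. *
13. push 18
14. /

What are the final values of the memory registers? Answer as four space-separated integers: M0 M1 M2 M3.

After op 1 (push 5): stack=[5] mem=[0,0,0,0]
After op 2 (push 11): stack=[5,11] mem=[0,0,0,0]
After op 3 (STO M0): stack=[5] mem=[11,0,0,0]
After op 4 (push 5): stack=[5,5] mem=[11,0,0,0]
After op 5 (*): stack=[25] mem=[11,0,0,0]
After op 6 (STO M1): stack=[empty] mem=[11,25,0,0]
After op 7 (push 6): stack=[6] mem=[11,25,0,0]
After op 8 (push 8): stack=[6,8] mem=[11,25,0,0]
After op 9 (STO M0): stack=[6] mem=[8,25,0,0]
After op 10 (RCL M1): stack=[6,25] mem=[8,25,0,0]
After op 11 (push 7): stack=[6,25,7] mem=[8,25,0,0]
After op 12 (*): stack=[6,175] mem=[8,25,0,0]
After op 13 (push 18): stack=[6,175,18] mem=[8,25,0,0]
After op 14 (/): stack=[6,9] mem=[8,25,0,0]

Answer: 8 25 0 0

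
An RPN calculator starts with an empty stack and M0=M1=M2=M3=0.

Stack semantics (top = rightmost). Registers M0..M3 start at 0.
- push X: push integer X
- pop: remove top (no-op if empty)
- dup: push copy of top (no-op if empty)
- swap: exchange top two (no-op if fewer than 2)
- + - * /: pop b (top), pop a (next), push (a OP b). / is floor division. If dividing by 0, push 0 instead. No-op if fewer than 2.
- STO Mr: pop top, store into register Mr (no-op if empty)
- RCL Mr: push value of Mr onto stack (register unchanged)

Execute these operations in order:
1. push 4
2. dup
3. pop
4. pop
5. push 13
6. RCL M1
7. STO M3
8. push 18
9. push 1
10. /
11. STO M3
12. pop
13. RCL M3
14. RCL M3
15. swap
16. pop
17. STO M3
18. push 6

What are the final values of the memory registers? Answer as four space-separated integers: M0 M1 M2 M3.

After op 1 (push 4): stack=[4] mem=[0,0,0,0]
After op 2 (dup): stack=[4,4] mem=[0,0,0,0]
After op 3 (pop): stack=[4] mem=[0,0,0,0]
After op 4 (pop): stack=[empty] mem=[0,0,0,0]
After op 5 (push 13): stack=[13] mem=[0,0,0,0]
After op 6 (RCL M1): stack=[13,0] mem=[0,0,0,0]
After op 7 (STO M3): stack=[13] mem=[0,0,0,0]
After op 8 (push 18): stack=[13,18] mem=[0,0,0,0]
After op 9 (push 1): stack=[13,18,1] mem=[0,0,0,0]
After op 10 (/): stack=[13,18] mem=[0,0,0,0]
After op 11 (STO M3): stack=[13] mem=[0,0,0,18]
After op 12 (pop): stack=[empty] mem=[0,0,0,18]
After op 13 (RCL M3): stack=[18] mem=[0,0,0,18]
After op 14 (RCL M3): stack=[18,18] mem=[0,0,0,18]
After op 15 (swap): stack=[18,18] mem=[0,0,0,18]
After op 16 (pop): stack=[18] mem=[0,0,0,18]
After op 17 (STO M3): stack=[empty] mem=[0,0,0,18]
After op 18 (push 6): stack=[6] mem=[0,0,0,18]

Answer: 0 0 0 18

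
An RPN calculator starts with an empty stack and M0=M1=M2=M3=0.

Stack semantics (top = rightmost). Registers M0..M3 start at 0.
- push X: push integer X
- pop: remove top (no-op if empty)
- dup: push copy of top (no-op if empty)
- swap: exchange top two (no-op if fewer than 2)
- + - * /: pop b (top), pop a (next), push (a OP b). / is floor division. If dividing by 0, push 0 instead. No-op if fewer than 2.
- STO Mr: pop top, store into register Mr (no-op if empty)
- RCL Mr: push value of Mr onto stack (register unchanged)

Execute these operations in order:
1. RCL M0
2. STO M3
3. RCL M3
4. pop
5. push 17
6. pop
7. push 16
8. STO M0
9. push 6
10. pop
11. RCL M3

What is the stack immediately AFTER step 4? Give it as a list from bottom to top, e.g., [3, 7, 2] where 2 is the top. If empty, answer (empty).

After op 1 (RCL M0): stack=[0] mem=[0,0,0,0]
After op 2 (STO M3): stack=[empty] mem=[0,0,0,0]
After op 3 (RCL M3): stack=[0] mem=[0,0,0,0]
After op 4 (pop): stack=[empty] mem=[0,0,0,0]

(empty)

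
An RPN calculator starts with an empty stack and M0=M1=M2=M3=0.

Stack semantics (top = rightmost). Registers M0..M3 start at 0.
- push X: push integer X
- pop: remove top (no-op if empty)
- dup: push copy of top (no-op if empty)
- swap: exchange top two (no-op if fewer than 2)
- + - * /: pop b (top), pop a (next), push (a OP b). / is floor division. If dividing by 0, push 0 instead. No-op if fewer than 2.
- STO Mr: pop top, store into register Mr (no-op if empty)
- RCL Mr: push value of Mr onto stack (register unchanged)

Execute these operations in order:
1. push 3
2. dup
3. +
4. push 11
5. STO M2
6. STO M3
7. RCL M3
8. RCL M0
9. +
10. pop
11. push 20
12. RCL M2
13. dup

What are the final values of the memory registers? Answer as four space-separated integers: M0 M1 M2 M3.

After op 1 (push 3): stack=[3] mem=[0,0,0,0]
After op 2 (dup): stack=[3,3] mem=[0,0,0,0]
After op 3 (+): stack=[6] mem=[0,0,0,0]
After op 4 (push 11): stack=[6,11] mem=[0,0,0,0]
After op 5 (STO M2): stack=[6] mem=[0,0,11,0]
After op 6 (STO M3): stack=[empty] mem=[0,0,11,6]
After op 7 (RCL M3): stack=[6] mem=[0,0,11,6]
After op 8 (RCL M0): stack=[6,0] mem=[0,0,11,6]
After op 9 (+): stack=[6] mem=[0,0,11,6]
After op 10 (pop): stack=[empty] mem=[0,0,11,6]
After op 11 (push 20): stack=[20] mem=[0,0,11,6]
After op 12 (RCL M2): stack=[20,11] mem=[0,0,11,6]
After op 13 (dup): stack=[20,11,11] mem=[0,0,11,6]

Answer: 0 0 11 6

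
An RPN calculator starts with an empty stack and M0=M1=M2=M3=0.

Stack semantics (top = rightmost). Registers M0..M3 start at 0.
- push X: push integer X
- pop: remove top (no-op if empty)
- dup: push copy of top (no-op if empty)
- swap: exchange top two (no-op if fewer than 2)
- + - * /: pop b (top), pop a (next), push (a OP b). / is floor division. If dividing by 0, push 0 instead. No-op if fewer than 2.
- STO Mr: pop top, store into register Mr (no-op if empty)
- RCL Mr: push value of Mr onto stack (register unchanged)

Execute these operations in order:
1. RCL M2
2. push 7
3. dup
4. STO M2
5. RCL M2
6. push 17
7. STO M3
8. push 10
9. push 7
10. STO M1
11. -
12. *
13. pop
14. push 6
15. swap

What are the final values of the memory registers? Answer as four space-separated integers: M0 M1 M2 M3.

Answer: 0 7 7 17

Derivation:
After op 1 (RCL M2): stack=[0] mem=[0,0,0,0]
After op 2 (push 7): stack=[0,7] mem=[0,0,0,0]
After op 3 (dup): stack=[0,7,7] mem=[0,0,0,0]
After op 4 (STO M2): stack=[0,7] mem=[0,0,7,0]
After op 5 (RCL M2): stack=[0,7,7] mem=[0,0,7,0]
After op 6 (push 17): stack=[0,7,7,17] mem=[0,0,7,0]
After op 7 (STO M3): stack=[0,7,7] mem=[0,0,7,17]
After op 8 (push 10): stack=[0,7,7,10] mem=[0,0,7,17]
After op 9 (push 7): stack=[0,7,7,10,7] mem=[0,0,7,17]
After op 10 (STO M1): stack=[0,7,7,10] mem=[0,7,7,17]
After op 11 (-): stack=[0,7,-3] mem=[0,7,7,17]
After op 12 (*): stack=[0,-21] mem=[0,7,7,17]
After op 13 (pop): stack=[0] mem=[0,7,7,17]
After op 14 (push 6): stack=[0,6] mem=[0,7,7,17]
After op 15 (swap): stack=[6,0] mem=[0,7,7,17]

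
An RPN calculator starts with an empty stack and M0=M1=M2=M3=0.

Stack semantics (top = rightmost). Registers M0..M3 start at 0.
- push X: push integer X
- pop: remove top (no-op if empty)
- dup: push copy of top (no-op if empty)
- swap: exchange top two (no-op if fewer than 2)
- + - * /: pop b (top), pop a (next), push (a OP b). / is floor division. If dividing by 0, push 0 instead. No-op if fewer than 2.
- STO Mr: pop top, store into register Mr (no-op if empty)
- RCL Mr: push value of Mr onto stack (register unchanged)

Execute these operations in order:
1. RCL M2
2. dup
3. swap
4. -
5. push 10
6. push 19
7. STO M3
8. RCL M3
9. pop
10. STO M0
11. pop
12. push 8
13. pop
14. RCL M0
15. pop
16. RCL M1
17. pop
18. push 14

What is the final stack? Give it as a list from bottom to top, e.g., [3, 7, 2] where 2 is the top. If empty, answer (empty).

Answer: [14]

Derivation:
After op 1 (RCL M2): stack=[0] mem=[0,0,0,0]
After op 2 (dup): stack=[0,0] mem=[0,0,0,0]
After op 3 (swap): stack=[0,0] mem=[0,0,0,0]
After op 4 (-): stack=[0] mem=[0,0,0,0]
After op 5 (push 10): stack=[0,10] mem=[0,0,0,0]
After op 6 (push 19): stack=[0,10,19] mem=[0,0,0,0]
After op 7 (STO M3): stack=[0,10] mem=[0,0,0,19]
After op 8 (RCL M3): stack=[0,10,19] mem=[0,0,0,19]
After op 9 (pop): stack=[0,10] mem=[0,0,0,19]
After op 10 (STO M0): stack=[0] mem=[10,0,0,19]
After op 11 (pop): stack=[empty] mem=[10,0,0,19]
After op 12 (push 8): stack=[8] mem=[10,0,0,19]
After op 13 (pop): stack=[empty] mem=[10,0,0,19]
After op 14 (RCL M0): stack=[10] mem=[10,0,0,19]
After op 15 (pop): stack=[empty] mem=[10,0,0,19]
After op 16 (RCL M1): stack=[0] mem=[10,0,0,19]
After op 17 (pop): stack=[empty] mem=[10,0,0,19]
After op 18 (push 14): stack=[14] mem=[10,0,0,19]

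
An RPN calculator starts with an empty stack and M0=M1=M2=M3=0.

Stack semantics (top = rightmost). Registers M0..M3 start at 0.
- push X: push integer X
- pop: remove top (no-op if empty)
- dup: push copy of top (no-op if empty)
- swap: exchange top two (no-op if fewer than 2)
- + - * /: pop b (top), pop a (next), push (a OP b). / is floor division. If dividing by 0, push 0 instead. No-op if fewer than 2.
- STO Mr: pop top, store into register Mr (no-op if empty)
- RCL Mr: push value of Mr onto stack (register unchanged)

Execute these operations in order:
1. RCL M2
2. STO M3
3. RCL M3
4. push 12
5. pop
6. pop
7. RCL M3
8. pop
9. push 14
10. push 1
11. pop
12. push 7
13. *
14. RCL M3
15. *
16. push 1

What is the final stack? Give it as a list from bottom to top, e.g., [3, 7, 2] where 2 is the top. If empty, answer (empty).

After op 1 (RCL M2): stack=[0] mem=[0,0,0,0]
After op 2 (STO M3): stack=[empty] mem=[0,0,0,0]
After op 3 (RCL M3): stack=[0] mem=[0,0,0,0]
After op 4 (push 12): stack=[0,12] mem=[0,0,0,0]
After op 5 (pop): stack=[0] mem=[0,0,0,0]
After op 6 (pop): stack=[empty] mem=[0,0,0,0]
After op 7 (RCL M3): stack=[0] mem=[0,0,0,0]
After op 8 (pop): stack=[empty] mem=[0,0,0,0]
After op 9 (push 14): stack=[14] mem=[0,0,0,0]
After op 10 (push 1): stack=[14,1] mem=[0,0,0,0]
After op 11 (pop): stack=[14] mem=[0,0,0,0]
After op 12 (push 7): stack=[14,7] mem=[0,0,0,0]
After op 13 (*): stack=[98] mem=[0,0,0,0]
After op 14 (RCL M3): stack=[98,0] mem=[0,0,0,0]
After op 15 (*): stack=[0] mem=[0,0,0,0]
After op 16 (push 1): stack=[0,1] mem=[0,0,0,0]

Answer: [0, 1]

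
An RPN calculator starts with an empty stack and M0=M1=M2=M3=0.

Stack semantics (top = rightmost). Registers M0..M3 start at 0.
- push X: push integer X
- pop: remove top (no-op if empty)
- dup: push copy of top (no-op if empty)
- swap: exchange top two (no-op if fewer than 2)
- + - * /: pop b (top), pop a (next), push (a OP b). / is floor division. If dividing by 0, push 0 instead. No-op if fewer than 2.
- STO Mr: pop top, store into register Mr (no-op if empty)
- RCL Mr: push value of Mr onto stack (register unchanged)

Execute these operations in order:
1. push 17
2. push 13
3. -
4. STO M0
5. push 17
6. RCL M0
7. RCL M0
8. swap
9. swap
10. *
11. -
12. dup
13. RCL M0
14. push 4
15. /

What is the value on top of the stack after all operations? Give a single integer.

Answer: 1

Derivation:
After op 1 (push 17): stack=[17] mem=[0,0,0,0]
After op 2 (push 13): stack=[17,13] mem=[0,0,0,0]
After op 3 (-): stack=[4] mem=[0,0,0,0]
After op 4 (STO M0): stack=[empty] mem=[4,0,0,0]
After op 5 (push 17): stack=[17] mem=[4,0,0,0]
After op 6 (RCL M0): stack=[17,4] mem=[4,0,0,0]
After op 7 (RCL M0): stack=[17,4,4] mem=[4,0,0,0]
After op 8 (swap): stack=[17,4,4] mem=[4,0,0,0]
After op 9 (swap): stack=[17,4,4] mem=[4,0,0,0]
After op 10 (*): stack=[17,16] mem=[4,0,0,0]
After op 11 (-): stack=[1] mem=[4,0,0,0]
After op 12 (dup): stack=[1,1] mem=[4,0,0,0]
After op 13 (RCL M0): stack=[1,1,4] mem=[4,0,0,0]
After op 14 (push 4): stack=[1,1,4,4] mem=[4,0,0,0]
After op 15 (/): stack=[1,1,1] mem=[4,0,0,0]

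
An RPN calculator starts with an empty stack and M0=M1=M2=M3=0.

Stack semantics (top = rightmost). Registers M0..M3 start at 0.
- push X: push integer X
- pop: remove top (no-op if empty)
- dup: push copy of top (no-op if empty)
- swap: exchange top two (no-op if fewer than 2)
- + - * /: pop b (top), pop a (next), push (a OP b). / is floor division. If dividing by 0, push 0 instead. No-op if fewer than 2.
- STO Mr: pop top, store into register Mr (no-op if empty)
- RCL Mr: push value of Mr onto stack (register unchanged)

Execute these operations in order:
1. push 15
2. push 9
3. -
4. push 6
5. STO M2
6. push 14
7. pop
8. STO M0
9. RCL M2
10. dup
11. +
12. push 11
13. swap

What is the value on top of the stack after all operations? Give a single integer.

Answer: 12

Derivation:
After op 1 (push 15): stack=[15] mem=[0,0,0,0]
After op 2 (push 9): stack=[15,9] mem=[0,0,0,0]
After op 3 (-): stack=[6] mem=[0,0,0,0]
After op 4 (push 6): stack=[6,6] mem=[0,0,0,0]
After op 5 (STO M2): stack=[6] mem=[0,0,6,0]
After op 6 (push 14): stack=[6,14] mem=[0,0,6,0]
After op 7 (pop): stack=[6] mem=[0,0,6,0]
After op 8 (STO M0): stack=[empty] mem=[6,0,6,0]
After op 9 (RCL M2): stack=[6] mem=[6,0,6,0]
After op 10 (dup): stack=[6,6] mem=[6,0,6,0]
After op 11 (+): stack=[12] mem=[6,0,6,0]
After op 12 (push 11): stack=[12,11] mem=[6,0,6,0]
After op 13 (swap): stack=[11,12] mem=[6,0,6,0]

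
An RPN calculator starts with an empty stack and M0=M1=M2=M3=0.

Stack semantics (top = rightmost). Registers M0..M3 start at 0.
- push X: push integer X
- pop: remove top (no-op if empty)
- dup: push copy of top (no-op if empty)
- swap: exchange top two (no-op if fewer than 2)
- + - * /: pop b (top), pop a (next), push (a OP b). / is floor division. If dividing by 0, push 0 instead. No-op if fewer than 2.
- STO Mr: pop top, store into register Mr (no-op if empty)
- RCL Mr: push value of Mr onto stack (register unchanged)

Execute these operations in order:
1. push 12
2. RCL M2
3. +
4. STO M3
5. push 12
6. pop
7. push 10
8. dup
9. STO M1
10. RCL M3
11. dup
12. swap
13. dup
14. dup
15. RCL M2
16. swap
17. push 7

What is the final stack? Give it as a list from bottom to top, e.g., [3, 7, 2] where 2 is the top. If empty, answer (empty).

After op 1 (push 12): stack=[12] mem=[0,0,0,0]
After op 2 (RCL M2): stack=[12,0] mem=[0,0,0,0]
After op 3 (+): stack=[12] mem=[0,0,0,0]
After op 4 (STO M3): stack=[empty] mem=[0,0,0,12]
After op 5 (push 12): stack=[12] mem=[0,0,0,12]
After op 6 (pop): stack=[empty] mem=[0,0,0,12]
After op 7 (push 10): stack=[10] mem=[0,0,0,12]
After op 8 (dup): stack=[10,10] mem=[0,0,0,12]
After op 9 (STO M1): stack=[10] mem=[0,10,0,12]
After op 10 (RCL M3): stack=[10,12] mem=[0,10,0,12]
After op 11 (dup): stack=[10,12,12] mem=[0,10,0,12]
After op 12 (swap): stack=[10,12,12] mem=[0,10,0,12]
After op 13 (dup): stack=[10,12,12,12] mem=[0,10,0,12]
After op 14 (dup): stack=[10,12,12,12,12] mem=[0,10,0,12]
After op 15 (RCL M2): stack=[10,12,12,12,12,0] mem=[0,10,0,12]
After op 16 (swap): stack=[10,12,12,12,0,12] mem=[0,10,0,12]
After op 17 (push 7): stack=[10,12,12,12,0,12,7] mem=[0,10,0,12]

Answer: [10, 12, 12, 12, 0, 12, 7]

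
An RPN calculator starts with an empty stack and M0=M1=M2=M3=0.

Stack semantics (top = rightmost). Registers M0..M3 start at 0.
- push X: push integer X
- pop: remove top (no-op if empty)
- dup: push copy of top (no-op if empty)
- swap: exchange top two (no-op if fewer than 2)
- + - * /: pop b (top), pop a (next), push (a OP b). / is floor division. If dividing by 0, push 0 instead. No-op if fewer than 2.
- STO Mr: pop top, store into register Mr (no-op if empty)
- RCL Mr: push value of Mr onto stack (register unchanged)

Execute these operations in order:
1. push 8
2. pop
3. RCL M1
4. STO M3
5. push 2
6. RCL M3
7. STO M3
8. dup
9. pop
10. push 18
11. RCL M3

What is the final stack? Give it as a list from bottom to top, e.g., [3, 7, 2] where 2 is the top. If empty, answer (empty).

After op 1 (push 8): stack=[8] mem=[0,0,0,0]
After op 2 (pop): stack=[empty] mem=[0,0,0,0]
After op 3 (RCL M1): stack=[0] mem=[0,0,0,0]
After op 4 (STO M3): stack=[empty] mem=[0,0,0,0]
After op 5 (push 2): stack=[2] mem=[0,0,0,0]
After op 6 (RCL M3): stack=[2,0] mem=[0,0,0,0]
After op 7 (STO M3): stack=[2] mem=[0,0,0,0]
After op 8 (dup): stack=[2,2] mem=[0,0,0,0]
After op 9 (pop): stack=[2] mem=[0,0,0,0]
After op 10 (push 18): stack=[2,18] mem=[0,0,0,0]
After op 11 (RCL M3): stack=[2,18,0] mem=[0,0,0,0]

Answer: [2, 18, 0]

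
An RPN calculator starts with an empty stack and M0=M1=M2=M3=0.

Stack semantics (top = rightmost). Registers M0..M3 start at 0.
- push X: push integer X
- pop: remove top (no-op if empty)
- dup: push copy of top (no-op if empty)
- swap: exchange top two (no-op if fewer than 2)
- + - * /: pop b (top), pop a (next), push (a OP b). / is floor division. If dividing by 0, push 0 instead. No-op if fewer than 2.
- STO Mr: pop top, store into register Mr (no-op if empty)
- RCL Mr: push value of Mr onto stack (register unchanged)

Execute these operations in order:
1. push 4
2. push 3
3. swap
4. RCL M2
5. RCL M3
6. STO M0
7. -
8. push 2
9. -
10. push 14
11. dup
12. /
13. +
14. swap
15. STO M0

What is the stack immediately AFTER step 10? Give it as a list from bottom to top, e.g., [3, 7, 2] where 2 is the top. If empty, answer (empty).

After op 1 (push 4): stack=[4] mem=[0,0,0,0]
After op 2 (push 3): stack=[4,3] mem=[0,0,0,0]
After op 3 (swap): stack=[3,4] mem=[0,0,0,0]
After op 4 (RCL M2): stack=[3,4,0] mem=[0,0,0,0]
After op 5 (RCL M3): stack=[3,4,0,0] mem=[0,0,0,0]
After op 6 (STO M0): stack=[3,4,0] mem=[0,0,0,0]
After op 7 (-): stack=[3,4] mem=[0,0,0,0]
After op 8 (push 2): stack=[3,4,2] mem=[0,0,0,0]
After op 9 (-): stack=[3,2] mem=[0,0,0,0]
After op 10 (push 14): stack=[3,2,14] mem=[0,0,0,0]

[3, 2, 14]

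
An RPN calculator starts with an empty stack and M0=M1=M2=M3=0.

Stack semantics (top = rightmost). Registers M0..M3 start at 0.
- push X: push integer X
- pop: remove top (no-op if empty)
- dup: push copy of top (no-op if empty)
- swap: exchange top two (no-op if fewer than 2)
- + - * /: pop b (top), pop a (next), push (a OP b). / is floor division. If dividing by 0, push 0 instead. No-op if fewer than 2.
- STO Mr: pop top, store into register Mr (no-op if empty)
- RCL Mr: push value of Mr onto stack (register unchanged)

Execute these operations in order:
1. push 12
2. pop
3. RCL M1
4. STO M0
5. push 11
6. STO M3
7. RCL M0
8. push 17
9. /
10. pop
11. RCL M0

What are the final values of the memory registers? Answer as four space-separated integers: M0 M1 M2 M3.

After op 1 (push 12): stack=[12] mem=[0,0,0,0]
After op 2 (pop): stack=[empty] mem=[0,0,0,0]
After op 3 (RCL M1): stack=[0] mem=[0,0,0,0]
After op 4 (STO M0): stack=[empty] mem=[0,0,0,0]
After op 5 (push 11): stack=[11] mem=[0,0,0,0]
After op 6 (STO M3): stack=[empty] mem=[0,0,0,11]
After op 7 (RCL M0): stack=[0] mem=[0,0,0,11]
After op 8 (push 17): stack=[0,17] mem=[0,0,0,11]
After op 9 (/): stack=[0] mem=[0,0,0,11]
After op 10 (pop): stack=[empty] mem=[0,0,0,11]
After op 11 (RCL M0): stack=[0] mem=[0,0,0,11]

Answer: 0 0 0 11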